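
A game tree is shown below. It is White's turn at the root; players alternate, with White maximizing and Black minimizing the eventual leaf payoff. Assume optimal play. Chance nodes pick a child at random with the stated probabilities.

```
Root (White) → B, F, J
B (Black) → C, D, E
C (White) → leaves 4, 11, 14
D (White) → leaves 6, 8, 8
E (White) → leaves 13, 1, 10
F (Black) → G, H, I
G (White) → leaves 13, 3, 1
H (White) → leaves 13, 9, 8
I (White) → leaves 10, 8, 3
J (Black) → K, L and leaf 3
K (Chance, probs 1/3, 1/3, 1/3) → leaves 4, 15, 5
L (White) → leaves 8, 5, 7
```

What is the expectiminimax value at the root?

10

C (White): max(4, 11, 14) = 14
D (White): max(6, 8, 8) = 8
E (White): max(13, 1, 10) = 13
B (Black): min(14, 8, 13) = 8
G (White): max(13, 3, 1) = 13
H (White): max(13, 9, 8) = 13
I (White): max(10, 8, 3) = 10
F (Black): min(13, 13, 10) = 10
K (Chance): 1/3·4 + 1/3·15 + 1/3·5 = 8
L (White): max(8, 5, 7) = 8
J (Black): min(8, 8, 3) = 3
Root (White): max(8, 10, 3) = 10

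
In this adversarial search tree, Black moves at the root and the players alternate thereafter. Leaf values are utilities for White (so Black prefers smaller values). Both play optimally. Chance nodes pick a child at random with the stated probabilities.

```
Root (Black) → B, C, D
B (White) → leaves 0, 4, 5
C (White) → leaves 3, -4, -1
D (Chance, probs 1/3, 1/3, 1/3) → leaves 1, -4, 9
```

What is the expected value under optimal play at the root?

B (White): max(0, 4, 5) = 5
C (White): max(3, -4, -1) = 3
D (Chance): 1/3·1 + 1/3·-4 + 1/3·9 = 2
Root (Black): min(5, 3, 2) = 2

2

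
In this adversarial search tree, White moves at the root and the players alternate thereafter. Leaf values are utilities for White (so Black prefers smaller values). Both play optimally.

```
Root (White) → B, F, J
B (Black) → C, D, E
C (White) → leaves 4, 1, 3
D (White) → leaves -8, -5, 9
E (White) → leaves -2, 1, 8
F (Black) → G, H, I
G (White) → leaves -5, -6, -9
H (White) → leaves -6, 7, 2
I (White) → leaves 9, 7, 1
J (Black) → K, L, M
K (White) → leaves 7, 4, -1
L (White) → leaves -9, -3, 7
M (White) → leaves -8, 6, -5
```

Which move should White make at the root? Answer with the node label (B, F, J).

C (White): max(4, 1, 3) = 4
D (White): max(-8, -5, 9) = 9
E (White): max(-2, 1, 8) = 8
B (Black): min(4, 9, 8) = 4
G (White): max(-5, -6, -9) = -5
H (White): max(-6, 7, 2) = 7
I (White): max(9, 7, 1) = 9
F (Black): min(-5, 7, 9) = -5
K (White): max(7, 4, -1) = 7
L (White): max(-9, -3, 7) = 7
M (White): max(-8, 6, -5) = 6
J (Black): min(7, 7, 6) = 6
Root (White): max(4, -5, 6) = 6
White picks the child with the highest value: J (value 6).

J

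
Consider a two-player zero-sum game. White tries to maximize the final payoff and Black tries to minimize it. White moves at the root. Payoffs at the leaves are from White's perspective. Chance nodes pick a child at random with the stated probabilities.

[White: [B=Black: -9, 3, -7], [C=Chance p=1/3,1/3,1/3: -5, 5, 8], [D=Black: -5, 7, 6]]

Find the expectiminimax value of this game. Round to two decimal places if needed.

B (Black): min(-9, 3, -7) = -9
C (Chance): 1/3·-5 + 1/3·5 + 1/3·8 = 2.67
D (Black): min(-5, 7, 6) = -5
Root (White): max(-9, 2.67, -5) = 2.67

2.67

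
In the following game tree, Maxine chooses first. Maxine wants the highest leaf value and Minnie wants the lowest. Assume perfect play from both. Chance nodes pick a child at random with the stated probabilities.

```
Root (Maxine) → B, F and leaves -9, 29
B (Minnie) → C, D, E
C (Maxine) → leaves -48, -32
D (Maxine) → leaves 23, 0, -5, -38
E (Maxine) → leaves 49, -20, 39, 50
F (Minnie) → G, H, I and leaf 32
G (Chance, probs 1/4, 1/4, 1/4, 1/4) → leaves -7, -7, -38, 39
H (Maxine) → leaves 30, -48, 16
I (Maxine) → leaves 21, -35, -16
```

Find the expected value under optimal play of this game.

C (Maxine): max(-48, -32) = -32
D (Maxine): max(23, 0, -5, -38) = 23
E (Maxine): max(49, -20, 39, 50) = 50
B (Minnie): min(-32, 23, 50) = -32
G (Chance): 1/4·-7 + 1/4·-7 + 1/4·-38 + 1/4·39 = -3.25
H (Maxine): max(30, -48, 16) = 30
I (Maxine): max(21, -35, -16) = 21
F (Minnie): min(-3.25, 30, 21, 32) = -3.25
Root (Maxine): max(-32, -3.25, -9, 29) = 29

29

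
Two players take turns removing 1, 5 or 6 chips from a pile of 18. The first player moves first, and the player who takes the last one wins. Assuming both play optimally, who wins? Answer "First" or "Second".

First

Mark each pile size as W (mover wins) or L (mover loses):
i:   0  1  2  3  4  5  6  7  8  9 10 11 12 13 14 15 16 17 18
     L  W  L  W  L  W  W  W  W  W  W  L  W  L  W  L  W  W  W
Position 18 is W, so the first player wins.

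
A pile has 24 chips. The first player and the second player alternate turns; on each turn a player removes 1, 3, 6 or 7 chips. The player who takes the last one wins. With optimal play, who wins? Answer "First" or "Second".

Mark each pile size as W (mover wins) or L (mover loses):
i:   0  1  2  3  4  5  6  7  8  9 10 11 12 13 14 15 16 17 18 19 20 21 22 23 24
     L  W  L  W  L  W  W  W  W  W  W  W  L  W  L  W  L  W  W  W  W  W  W  W  L
Position 24 is L, so the second player wins.

Second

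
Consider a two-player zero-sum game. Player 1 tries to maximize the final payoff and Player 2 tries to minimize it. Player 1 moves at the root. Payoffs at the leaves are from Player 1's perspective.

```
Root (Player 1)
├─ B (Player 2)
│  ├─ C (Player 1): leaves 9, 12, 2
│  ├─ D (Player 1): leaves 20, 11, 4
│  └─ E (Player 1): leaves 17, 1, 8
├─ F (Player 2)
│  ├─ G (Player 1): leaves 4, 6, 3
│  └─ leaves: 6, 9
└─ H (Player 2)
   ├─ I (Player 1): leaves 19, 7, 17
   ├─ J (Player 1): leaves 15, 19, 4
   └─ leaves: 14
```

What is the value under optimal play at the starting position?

C (Player 1): max(9, 12, 2) = 12
D (Player 1): max(20, 11, 4) = 20
E (Player 1): max(17, 1, 8) = 17
B (Player 2): min(12, 20, 17) = 12
G (Player 1): max(4, 6, 3) = 6
F (Player 2): min(6, 6, 9) = 6
I (Player 1): max(19, 7, 17) = 19
J (Player 1): max(15, 19, 4) = 19
H (Player 2): min(19, 19, 14) = 14
Root (Player 1): max(12, 6, 14) = 14

14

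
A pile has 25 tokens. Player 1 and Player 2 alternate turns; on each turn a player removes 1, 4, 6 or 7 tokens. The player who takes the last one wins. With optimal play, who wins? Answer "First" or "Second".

First

Compute winning (W) and losing (L) positions by backward induction:
i:   0  1  2  3  4  5  6  7  8  9 10 11 12 13 14 15 16 17 18 19 20 21 22 23 24 25
     L  W  L  W  W  L  W  W  W  W  L  W  W  L  W  L  W  W  L  W  W  W  W  L  W  W
Position 25 is W, so the first player wins.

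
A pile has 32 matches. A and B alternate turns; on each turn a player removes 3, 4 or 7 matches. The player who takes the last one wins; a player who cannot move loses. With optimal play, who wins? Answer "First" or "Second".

Positions where the player to move wins (W) vs loses (L):
i:   0  1  2  3  4  5  6  7  8  9 10 11 12 13 14 15 16 17 18 19 20 21 22 23 24 25 26 27 28 29 30 31 32
     L  L  L  W  W  W  W  W  W  W  L  L  L  W  W  W  W  W  W  W  L  L  L  W  W  W  W  W  W  W  L  L  L
Position 32 is L, so the second player wins.

Second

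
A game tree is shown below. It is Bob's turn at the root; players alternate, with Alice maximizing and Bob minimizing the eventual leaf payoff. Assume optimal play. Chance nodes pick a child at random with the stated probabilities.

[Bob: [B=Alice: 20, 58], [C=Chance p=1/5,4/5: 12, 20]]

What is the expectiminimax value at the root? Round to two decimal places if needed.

18.4

B (Alice): max(20, 58) = 58
C (Chance): 1/5·12 + 4/5·20 = 18.4
Root (Bob): min(58, 18.4) = 18.4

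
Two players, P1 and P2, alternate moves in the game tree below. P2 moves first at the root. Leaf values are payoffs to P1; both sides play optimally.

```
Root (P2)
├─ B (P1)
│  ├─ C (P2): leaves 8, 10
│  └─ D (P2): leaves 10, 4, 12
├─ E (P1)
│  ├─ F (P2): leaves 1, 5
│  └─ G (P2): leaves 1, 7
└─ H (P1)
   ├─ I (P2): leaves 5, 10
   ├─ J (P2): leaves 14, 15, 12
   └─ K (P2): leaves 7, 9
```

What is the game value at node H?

12

I: min(5, 10) = 5
J: min(14, 15, 12) = 12
K: min(7, 9) = 7
H: max(5, 12, 7) = 12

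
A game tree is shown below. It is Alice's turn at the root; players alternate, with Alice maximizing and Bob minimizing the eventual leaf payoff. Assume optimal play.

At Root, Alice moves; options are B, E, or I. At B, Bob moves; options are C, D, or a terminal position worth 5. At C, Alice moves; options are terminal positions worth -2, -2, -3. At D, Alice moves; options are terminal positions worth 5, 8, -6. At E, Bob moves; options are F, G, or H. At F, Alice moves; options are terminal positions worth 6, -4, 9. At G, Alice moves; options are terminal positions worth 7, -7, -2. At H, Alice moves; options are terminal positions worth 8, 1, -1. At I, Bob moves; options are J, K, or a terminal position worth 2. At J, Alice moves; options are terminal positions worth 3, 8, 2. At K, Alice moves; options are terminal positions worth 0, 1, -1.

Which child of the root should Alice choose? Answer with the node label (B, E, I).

C (Alice): max(-2, -2, -3) = -2
D (Alice): max(5, 8, -6) = 8
B (Bob): min(-2, 8, 5) = -2
F (Alice): max(6, -4, 9) = 9
G (Alice): max(7, -7, -2) = 7
H (Alice): max(8, 1, -1) = 8
E (Bob): min(9, 7, 8) = 7
J (Alice): max(3, 8, 2) = 8
K (Alice): max(0, 1, -1) = 1
I (Bob): min(8, 1, 2) = 1
Root (Alice): max(-2, 7, 1) = 7
Alice picks the child with the highest value: E (value 7).

E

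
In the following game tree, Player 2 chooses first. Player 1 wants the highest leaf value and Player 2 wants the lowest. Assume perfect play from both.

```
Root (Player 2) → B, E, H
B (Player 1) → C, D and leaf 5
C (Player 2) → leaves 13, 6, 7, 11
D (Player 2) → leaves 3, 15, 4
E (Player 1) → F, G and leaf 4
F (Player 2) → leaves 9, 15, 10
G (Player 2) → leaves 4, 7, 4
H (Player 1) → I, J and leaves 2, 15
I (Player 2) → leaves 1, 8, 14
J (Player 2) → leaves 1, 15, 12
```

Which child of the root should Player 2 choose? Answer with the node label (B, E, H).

B

C (Player 2): min(13, 6, 7, 11) = 6
D (Player 2): min(3, 15, 4) = 3
B (Player 1): max(6, 3, 5) = 6
F (Player 2): min(9, 15, 10) = 9
G (Player 2): min(4, 7, 4) = 4
E (Player 1): max(9, 4, 4) = 9
I (Player 2): min(1, 8, 14) = 1
J (Player 2): min(1, 15, 12) = 1
H (Player 1): max(1, 1, 2, 15) = 15
Root (Player 2): min(6, 9, 15) = 6
Player 2 picks the child with the lowest value: B (value 6).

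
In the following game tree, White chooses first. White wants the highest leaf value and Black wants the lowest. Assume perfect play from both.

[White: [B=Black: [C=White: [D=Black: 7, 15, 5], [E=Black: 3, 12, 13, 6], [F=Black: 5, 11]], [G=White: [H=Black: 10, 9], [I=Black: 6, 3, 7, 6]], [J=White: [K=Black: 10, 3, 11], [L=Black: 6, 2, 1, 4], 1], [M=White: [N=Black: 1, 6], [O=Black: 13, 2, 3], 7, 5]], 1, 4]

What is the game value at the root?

D (Black): min(7, 15, 5) = 5
E (Black): min(3, 12, 13, 6) = 3
F (Black): min(5, 11) = 5
C (White): max(5, 3, 5) = 5
H (Black): min(10, 9) = 9
I (Black): min(6, 3, 7, 6) = 3
G (White): max(9, 3) = 9
K (Black): min(10, 3, 11) = 3
L (Black): min(6, 2, 1, 4) = 1
J (White): max(3, 1, 1) = 3
N (Black): min(1, 6) = 1
O (Black): min(13, 2, 3) = 2
M (White): max(1, 2, 7, 5) = 7
B (Black): min(5, 9, 3, 7) = 3
Root (White): max(3, 1, 4) = 4

4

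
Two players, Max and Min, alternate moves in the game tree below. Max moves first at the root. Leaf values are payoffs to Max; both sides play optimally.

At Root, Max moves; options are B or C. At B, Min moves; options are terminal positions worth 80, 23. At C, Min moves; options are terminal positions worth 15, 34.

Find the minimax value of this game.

B (Min): min(80, 23) = 23
C (Min): min(15, 34) = 15
Root (Max): max(23, 15) = 23

23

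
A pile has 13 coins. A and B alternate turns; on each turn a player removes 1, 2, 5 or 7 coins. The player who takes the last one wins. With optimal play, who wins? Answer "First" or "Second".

Mark each pile size as W (mover wins) or L (mover loses):
i:   0  1  2  3  4  5  6  7  8  9 10 11 12 13
     L  W  W  L  W  W  L  W  W  L  W  W  L  W
Position 13 is W, so the first player wins.

First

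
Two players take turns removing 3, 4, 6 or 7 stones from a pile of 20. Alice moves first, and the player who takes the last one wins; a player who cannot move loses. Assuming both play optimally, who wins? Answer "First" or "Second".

W/L table (W = player to move can force a win):
i:   0  1  2  3  4  5  6  7  8  9 10 11 12 13 14 15 16 17 18 19 20
     L  L  L  W  W  W  W  W  W  W  L  L  L  W  W  W  W  W  W  W  L
Position 20 is L, so the second player wins.

Second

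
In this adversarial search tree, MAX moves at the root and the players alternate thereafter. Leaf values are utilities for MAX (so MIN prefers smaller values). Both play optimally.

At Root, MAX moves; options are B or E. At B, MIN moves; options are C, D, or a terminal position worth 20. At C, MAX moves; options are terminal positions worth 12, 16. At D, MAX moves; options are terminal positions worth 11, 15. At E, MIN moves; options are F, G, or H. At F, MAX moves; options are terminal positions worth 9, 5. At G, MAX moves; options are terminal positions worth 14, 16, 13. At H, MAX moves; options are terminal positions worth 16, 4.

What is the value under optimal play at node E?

9

F: max(9, 5) = 9
G: max(14, 16, 13) = 16
H: max(16, 4) = 16
E: min(9, 16, 16) = 9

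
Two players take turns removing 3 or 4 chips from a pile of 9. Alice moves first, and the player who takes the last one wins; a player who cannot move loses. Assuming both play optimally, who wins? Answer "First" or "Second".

Second

Mark each pile size as W (mover wins) or L (mover loses):
i:   0  1  2  3  4  5  6  7  8  9
     L  L  L  W  W  W  W  L  L  L
Position 9 is L, so the second player wins.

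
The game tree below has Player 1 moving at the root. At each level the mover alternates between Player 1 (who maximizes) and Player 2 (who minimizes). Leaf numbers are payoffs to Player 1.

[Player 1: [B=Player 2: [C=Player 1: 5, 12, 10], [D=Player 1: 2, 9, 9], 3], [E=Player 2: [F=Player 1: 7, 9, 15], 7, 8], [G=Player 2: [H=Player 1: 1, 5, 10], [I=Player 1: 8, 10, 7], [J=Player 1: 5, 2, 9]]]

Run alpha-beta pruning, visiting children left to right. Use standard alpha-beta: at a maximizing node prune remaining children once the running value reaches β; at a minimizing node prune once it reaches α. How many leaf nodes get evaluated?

20

C [α=-∞,β=+∞]: v=12
D [α=-∞,β=12]: v=9
B [α=-∞,β=+∞]: v=3
F [α=3,β=+∞]: v=15
E [α=3,β=+∞]: v=7
H [α=7,β=+∞]: v=10
I [α=7,β=10]: v=10 after child 2 ≥ β → β-cutoff, skip 1
J [α=7,β=10]: v=9
G [α=7,β=+∞]: v=9
Root [α=-∞,β=+∞]: v=9
Leaves evaluated: 20 of 21.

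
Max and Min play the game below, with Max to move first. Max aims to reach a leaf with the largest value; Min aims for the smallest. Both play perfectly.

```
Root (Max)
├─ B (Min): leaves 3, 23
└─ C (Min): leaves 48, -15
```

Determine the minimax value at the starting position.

3

B (Min): min(3, 23) = 3
C (Min): min(48, -15) = -15
Root (Max): max(3, -15) = 3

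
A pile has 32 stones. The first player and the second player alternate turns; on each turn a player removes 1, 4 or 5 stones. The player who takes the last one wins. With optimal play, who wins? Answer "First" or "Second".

Mark each pile size as W (mover wins) or L (mover loses):
i:   0  1  2  3  4  5  6  7  8  9 10 11 12 13 14 15 16 17 18 19 20 21 22 23 24 25 26 27 28 29 30 31 32
     L  W  L  W  W  W  W  W  L  W  L  W  W  W  W  W  L  W  L  W  W  W  W  W  L  W  L  W  W  W  W  W  L
Position 32 is L, so the second player wins.

Second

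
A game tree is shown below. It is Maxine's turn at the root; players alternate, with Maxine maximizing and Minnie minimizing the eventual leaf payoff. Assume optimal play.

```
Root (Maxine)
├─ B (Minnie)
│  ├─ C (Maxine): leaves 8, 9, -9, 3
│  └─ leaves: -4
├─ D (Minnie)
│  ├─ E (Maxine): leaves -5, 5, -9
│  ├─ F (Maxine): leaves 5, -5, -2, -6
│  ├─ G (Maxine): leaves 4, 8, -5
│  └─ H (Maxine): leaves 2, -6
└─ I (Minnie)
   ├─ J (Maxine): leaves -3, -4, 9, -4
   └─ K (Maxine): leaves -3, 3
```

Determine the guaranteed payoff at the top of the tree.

C (Maxine): max(8, 9, -9, 3) = 9
B (Minnie): min(9, -4) = -4
E (Maxine): max(-5, 5, -9) = 5
F (Maxine): max(5, -5, -2, -6) = 5
G (Maxine): max(4, 8, -5) = 8
H (Maxine): max(2, -6) = 2
D (Minnie): min(5, 5, 8, 2) = 2
J (Maxine): max(-3, -4, 9, -4) = 9
K (Maxine): max(-3, 3) = 3
I (Minnie): min(9, 3) = 3
Root (Maxine): max(-4, 2, 3) = 3

3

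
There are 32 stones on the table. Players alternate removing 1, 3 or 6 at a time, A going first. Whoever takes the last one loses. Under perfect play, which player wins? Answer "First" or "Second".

W/L table (W = player to move can force a win):
i:   0  1  2  3  4  5  6  7  8  9 10 11 12 13 14 15 16 17 18 19 20 21 22 23 24 25 26 27 28 29 30 31 32
     W  L  W  L  W  L  W  W  W  W  L  W  L  W  L  W  W  W  W  L  W  L  W  L  W  W  W  W  L  W  L  W  L
Position 32 is L, so the second player wins.

Second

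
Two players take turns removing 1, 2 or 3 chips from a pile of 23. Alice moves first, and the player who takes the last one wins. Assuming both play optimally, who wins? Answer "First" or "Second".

Mark each pile size as W (mover wins) or L (mover loses):
i:   0  1  2  3  4  5  6  7  8  9 10 11 12 13 14 15 16 17 18 19 20 21 22 23
     L  W  W  W  L  W  W  W  L  W  W  W  L  W  W  W  L  W  W  W  L  W  W  W
Position 23 is W, so the first player wins.

First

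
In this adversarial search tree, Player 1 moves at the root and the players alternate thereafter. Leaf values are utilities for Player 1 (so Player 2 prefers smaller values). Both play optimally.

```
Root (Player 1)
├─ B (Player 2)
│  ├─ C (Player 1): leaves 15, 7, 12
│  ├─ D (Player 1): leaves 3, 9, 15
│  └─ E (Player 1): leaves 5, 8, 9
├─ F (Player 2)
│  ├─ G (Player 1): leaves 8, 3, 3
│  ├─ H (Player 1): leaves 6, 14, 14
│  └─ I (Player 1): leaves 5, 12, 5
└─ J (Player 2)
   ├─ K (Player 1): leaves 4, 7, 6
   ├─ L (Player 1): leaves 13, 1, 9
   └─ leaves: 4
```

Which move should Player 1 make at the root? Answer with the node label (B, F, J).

B

C (Player 1): max(15, 7, 12) = 15
D (Player 1): max(3, 9, 15) = 15
E (Player 1): max(5, 8, 9) = 9
B (Player 2): min(15, 15, 9) = 9
G (Player 1): max(8, 3, 3) = 8
H (Player 1): max(6, 14, 14) = 14
I (Player 1): max(5, 12, 5) = 12
F (Player 2): min(8, 14, 12) = 8
K (Player 1): max(4, 7, 6) = 7
L (Player 1): max(13, 1, 9) = 13
J (Player 2): min(7, 13, 4) = 4
Root (Player 1): max(9, 8, 4) = 9
Player 1 picks the child with the highest value: B (value 9).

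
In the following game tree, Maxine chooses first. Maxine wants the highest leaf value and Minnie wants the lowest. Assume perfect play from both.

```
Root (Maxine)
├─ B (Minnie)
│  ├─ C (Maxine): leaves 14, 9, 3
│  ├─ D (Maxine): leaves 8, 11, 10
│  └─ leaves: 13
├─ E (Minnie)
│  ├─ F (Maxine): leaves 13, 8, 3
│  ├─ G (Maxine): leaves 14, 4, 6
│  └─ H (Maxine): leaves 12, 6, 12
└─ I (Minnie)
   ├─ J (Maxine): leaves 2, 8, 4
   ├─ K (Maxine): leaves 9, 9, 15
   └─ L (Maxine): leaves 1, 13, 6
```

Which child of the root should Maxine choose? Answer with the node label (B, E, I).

C (Maxine): max(14, 9, 3) = 14
D (Maxine): max(8, 11, 10) = 11
B (Minnie): min(14, 11, 13) = 11
F (Maxine): max(13, 8, 3) = 13
G (Maxine): max(14, 4, 6) = 14
H (Maxine): max(12, 6, 12) = 12
E (Minnie): min(13, 14, 12) = 12
J (Maxine): max(2, 8, 4) = 8
K (Maxine): max(9, 9, 15) = 15
L (Maxine): max(1, 13, 6) = 13
I (Minnie): min(8, 15, 13) = 8
Root (Maxine): max(11, 12, 8) = 12
Maxine picks the child with the highest value: E (value 12).

E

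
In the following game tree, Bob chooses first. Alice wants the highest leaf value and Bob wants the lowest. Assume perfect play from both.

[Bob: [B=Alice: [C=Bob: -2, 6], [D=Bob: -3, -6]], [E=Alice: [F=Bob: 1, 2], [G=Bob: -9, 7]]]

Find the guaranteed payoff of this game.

C (Bob): min(-2, 6) = -2
D (Bob): min(-3, -6) = -6
B (Alice): max(-2, -6) = -2
F (Bob): min(1, 2) = 1
G (Bob): min(-9, 7) = -9
E (Alice): max(1, -9) = 1
Root (Bob): min(-2, 1) = -2

-2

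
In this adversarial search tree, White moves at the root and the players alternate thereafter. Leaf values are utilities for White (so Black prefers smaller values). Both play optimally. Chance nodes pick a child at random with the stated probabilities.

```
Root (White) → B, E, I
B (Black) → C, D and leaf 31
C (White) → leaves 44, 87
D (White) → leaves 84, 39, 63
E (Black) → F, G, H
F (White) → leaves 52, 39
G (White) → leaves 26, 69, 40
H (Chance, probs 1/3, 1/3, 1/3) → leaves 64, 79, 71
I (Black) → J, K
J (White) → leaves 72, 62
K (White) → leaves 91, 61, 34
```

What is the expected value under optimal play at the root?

C (White): max(44, 87) = 87
D (White): max(84, 39, 63) = 84
B (Black): min(87, 84, 31) = 31
F (White): max(52, 39) = 52
G (White): max(26, 69, 40) = 69
H (Chance): 1/3·64 + 1/3·79 + 1/3·71 = 71.33
E (Black): min(52, 69, 71.33) = 52
J (White): max(72, 62) = 72
K (White): max(91, 61, 34) = 91
I (Black): min(72, 91) = 72
Root (White): max(31, 52, 72) = 72

72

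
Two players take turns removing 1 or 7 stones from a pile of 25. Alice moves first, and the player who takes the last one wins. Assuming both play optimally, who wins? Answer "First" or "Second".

First

Mark each pile size as W (mover wins) or L (mover loses):
i:   0  1  2  3  4  5  6  7  8  9 10 11 12 13 14 15 16 17 18 19 20 21 22 23 24 25
     L  W  L  W  L  W  L  W  L  W  L  W  L  W  L  W  L  W  L  W  L  W  L  W  L  W
Position 25 is W, so the first player wins.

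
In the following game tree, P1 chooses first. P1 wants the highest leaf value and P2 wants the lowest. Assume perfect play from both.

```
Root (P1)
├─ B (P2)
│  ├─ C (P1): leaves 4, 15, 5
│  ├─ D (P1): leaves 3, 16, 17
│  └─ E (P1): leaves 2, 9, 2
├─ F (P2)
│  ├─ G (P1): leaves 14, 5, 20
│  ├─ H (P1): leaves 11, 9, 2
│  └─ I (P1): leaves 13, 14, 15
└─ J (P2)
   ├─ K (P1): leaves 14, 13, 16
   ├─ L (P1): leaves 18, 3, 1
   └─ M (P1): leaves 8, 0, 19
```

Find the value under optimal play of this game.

16

C (P1): max(4, 15, 5) = 15
D (P1): max(3, 16, 17) = 17
E (P1): max(2, 9, 2) = 9
B (P2): min(15, 17, 9) = 9
G (P1): max(14, 5, 20) = 20
H (P1): max(11, 9, 2) = 11
I (P1): max(13, 14, 15) = 15
F (P2): min(20, 11, 15) = 11
K (P1): max(14, 13, 16) = 16
L (P1): max(18, 3, 1) = 18
M (P1): max(8, 0, 19) = 19
J (P2): min(16, 18, 19) = 16
Root (P1): max(9, 11, 16) = 16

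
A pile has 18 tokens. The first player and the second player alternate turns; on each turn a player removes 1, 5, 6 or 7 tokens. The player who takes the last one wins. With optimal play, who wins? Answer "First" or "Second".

First

W/L table (W = player to move can force a win):
i:   0  1  2  3  4  5  6  7  8  9 10 11 12 13 14 15 16 17 18
     L  W  L  W  L  W  W  W  W  W  W  W  L  W  L  W  L  W  W
Position 18 is W, so the first player wins.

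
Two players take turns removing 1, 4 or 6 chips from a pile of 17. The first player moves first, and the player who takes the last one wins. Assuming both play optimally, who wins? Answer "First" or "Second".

Compute winning (W) and losing (L) positions by backward induction:
i:   0  1  2  3  4  5  6  7  8  9 10 11 12 13 14 15 16 17
     L  W  L  W  W  L  W  L  W  W  L  W  L  W  W  L  W  L
Position 17 is L, so the second player wins.

Second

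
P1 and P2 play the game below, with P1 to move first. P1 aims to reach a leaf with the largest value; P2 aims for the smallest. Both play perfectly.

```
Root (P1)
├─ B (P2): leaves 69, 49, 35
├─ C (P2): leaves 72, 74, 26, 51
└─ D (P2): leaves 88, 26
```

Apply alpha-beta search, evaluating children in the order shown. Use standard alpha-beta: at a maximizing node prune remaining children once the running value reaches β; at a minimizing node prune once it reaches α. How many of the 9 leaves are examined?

B [α=-∞,β=+∞]: v=35
C [α=35,β=+∞]: v=26 after child 3 ≤ α → α-cutoff, skip 1
D [α=35,β=+∞]: v=26
Root [α=-∞,β=+∞]: v=35
Leaves evaluated: 8 of 9.

8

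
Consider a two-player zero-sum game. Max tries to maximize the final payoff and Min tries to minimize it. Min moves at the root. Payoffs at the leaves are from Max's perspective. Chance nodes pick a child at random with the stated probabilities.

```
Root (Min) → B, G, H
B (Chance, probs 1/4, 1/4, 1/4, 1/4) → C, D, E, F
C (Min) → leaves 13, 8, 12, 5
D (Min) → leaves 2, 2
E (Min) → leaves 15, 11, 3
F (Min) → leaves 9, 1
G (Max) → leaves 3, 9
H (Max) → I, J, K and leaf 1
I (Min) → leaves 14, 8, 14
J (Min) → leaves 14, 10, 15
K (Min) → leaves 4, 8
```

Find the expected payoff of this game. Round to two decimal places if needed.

C (Min): min(13, 8, 12, 5) = 5
D (Min): min(2, 2) = 2
E (Min): min(15, 11, 3) = 3
F (Min): min(9, 1) = 1
B (Chance): 1/4·5 + 1/4·2 + 1/4·3 + 1/4·1 = 2.75
G (Max): max(3, 9) = 9
I (Min): min(14, 8, 14) = 8
J (Min): min(14, 10, 15) = 10
K (Min): min(4, 8) = 4
H (Max): max(8, 10, 4, 1) = 10
Root (Min): min(2.75, 9, 10) = 2.75

2.75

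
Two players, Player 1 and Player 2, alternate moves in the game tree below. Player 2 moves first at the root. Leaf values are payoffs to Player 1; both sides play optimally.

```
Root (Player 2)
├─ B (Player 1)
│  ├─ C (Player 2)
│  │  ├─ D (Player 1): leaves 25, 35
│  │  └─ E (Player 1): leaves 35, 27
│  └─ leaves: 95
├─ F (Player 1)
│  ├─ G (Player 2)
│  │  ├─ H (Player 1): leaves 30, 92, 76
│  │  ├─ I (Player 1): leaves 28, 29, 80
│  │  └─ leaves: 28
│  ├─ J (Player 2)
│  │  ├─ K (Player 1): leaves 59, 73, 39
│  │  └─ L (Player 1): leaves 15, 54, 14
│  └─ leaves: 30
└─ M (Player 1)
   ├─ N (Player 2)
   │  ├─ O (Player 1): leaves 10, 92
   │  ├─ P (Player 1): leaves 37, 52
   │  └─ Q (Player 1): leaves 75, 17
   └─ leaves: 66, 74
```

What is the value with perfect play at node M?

O: max(10, 92) = 92
P: max(37, 52) = 52
Q: max(75, 17) = 75
N: min(92, 52, 75) = 52
M: max(52, 66, 74) = 74

74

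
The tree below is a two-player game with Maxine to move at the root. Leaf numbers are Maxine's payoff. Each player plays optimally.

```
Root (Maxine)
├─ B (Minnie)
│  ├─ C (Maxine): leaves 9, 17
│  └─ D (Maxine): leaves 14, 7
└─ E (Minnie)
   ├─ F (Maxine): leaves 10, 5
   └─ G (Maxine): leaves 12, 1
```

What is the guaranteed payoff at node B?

C: max(9, 17) = 17
D: max(14, 7) = 14
B: min(17, 14) = 14

14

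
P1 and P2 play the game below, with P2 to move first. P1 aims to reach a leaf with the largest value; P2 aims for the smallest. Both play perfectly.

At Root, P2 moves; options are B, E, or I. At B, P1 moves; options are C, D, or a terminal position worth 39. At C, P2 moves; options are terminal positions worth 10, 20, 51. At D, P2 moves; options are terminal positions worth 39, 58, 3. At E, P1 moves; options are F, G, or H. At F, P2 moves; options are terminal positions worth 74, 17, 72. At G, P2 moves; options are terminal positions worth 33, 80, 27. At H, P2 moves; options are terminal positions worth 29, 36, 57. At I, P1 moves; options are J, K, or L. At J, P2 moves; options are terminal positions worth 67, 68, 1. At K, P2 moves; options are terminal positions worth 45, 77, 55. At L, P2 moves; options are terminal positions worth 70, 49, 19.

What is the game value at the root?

C (P2): min(10, 20, 51) = 10
D (P2): min(39, 58, 3) = 3
B (P1): max(10, 3, 39) = 39
F (P2): min(74, 17, 72) = 17
G (P2): min(33, 80, 27) = 27
H (P2): min(29, 36, 57) = 29
E (P1): max(17, 27, 29) = 29
J (P2): min(67, 68, 1) = 1
K (P2): min(45, 77, 55) = 45
L (P2): min(70, 49, 19) = 19
I (P1): max(1, 45, 19) = 45
Root (P2): min(39, 29, 45) = 29

29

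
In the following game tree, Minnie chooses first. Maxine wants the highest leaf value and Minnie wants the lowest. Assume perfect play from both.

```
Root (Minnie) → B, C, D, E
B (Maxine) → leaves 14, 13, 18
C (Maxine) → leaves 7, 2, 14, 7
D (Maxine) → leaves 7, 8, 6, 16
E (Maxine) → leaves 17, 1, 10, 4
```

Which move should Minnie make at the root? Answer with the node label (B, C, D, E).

C

B (Maxine): max(14, 13, 18) = 18
C (Maxine): max(7, 2, 14, 7) = 14
D (Maxine): max(7, 8, 6, 16) = 16
E (Maxine): max(17, 1, 10, 4) = 17
Root (Minnie): min(18, 14, 16, 17) = 14
Minnie picks the child with the lowest value: C (value 14).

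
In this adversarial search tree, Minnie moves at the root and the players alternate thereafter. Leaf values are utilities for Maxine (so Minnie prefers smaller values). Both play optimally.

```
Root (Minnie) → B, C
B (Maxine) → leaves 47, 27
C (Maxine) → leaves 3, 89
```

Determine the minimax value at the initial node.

B (Maxine): max(47, 27) = 47
C (Maxine): max(3, 89) = 89
Root (Minnie): min(47, 89) = 47

47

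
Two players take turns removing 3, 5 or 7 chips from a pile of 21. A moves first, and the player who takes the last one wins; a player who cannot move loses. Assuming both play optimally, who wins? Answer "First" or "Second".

Compute winning (W) and losing (L) positions by backward induction:
i:   0  1  2  3  4  5  6  7  8  9 10 11 12 13 14 15 16 17 18 19 20 21
     L  L  L  W  W  W  W  W  W  W  L  L  L  W  W  W  W  W  W  W  L  L
Position 21 is L, so the second player wins.

Second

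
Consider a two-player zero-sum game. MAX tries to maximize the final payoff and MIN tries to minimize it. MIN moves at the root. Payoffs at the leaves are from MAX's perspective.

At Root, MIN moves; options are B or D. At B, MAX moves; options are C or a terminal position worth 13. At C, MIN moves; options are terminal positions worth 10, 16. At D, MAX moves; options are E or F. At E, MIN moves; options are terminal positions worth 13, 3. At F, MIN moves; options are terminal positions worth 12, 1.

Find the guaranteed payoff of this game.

3

C (MIN): min(10, 16) = 10
B (MAX): max(10, 13) = 13
E (MIN): min(13, 3) = 3
F (MIN): min(12, 1) = 1
D (MAX): max(3, 1) = 3
Root (MIN): min(13, 3) = 3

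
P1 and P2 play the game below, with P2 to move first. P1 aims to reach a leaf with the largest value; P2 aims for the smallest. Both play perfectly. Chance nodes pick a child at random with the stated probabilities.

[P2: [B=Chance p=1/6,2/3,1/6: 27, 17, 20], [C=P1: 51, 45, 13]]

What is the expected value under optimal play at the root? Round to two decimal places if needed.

B (Chance): 1/6·27 + 2/3·17 + 1/6·20 = 19.17
C (P1): max(51, 45, 13) = 51
Root (P2): min(19.17, 51) = 19.17

19.17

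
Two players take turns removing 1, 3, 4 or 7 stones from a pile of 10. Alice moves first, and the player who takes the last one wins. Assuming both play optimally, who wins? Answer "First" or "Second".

Compute winning (W) and losing (L) positions by backward induction:
i:   0  1  2  3  4  5  6  7  8  9 10
     L  W  L  W  W  W  W  W  L  W  L
Position 10 is L, so the second player wins.

Second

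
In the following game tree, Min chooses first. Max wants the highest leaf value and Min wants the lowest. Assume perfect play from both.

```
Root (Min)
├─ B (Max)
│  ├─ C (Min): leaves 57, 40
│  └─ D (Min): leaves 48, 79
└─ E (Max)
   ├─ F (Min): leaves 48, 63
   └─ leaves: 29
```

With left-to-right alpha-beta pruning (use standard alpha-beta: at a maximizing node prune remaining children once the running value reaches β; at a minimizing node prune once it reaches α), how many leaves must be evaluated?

C [α=-∞,β=+∞]: v=40
D [α=40,β=+∞]: v=48
B [α=-∞,β=+∞]: v=48
F [α=-∞,β=48]: v=48
E [α=-∞,β=48]: v=48 after child 1 ≥ β → β-cutoff, skip 1
Root [α=-∞,β=+∞]: v=48
Leaves evaluated: 6 of 7.

6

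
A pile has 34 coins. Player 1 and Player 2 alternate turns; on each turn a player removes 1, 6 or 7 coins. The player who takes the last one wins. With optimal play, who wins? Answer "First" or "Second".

W/L table (W = player to move can force a win):
i:   0  1  2  3  4  5  6  7  8  9 10 11 12 13 14 15 16 17 18 19 20 21 22 23 24 25 26 27 28 29 30 31 32 33 34
     L  W  L  W  L  W  W  W  W  W  W  W  L  W  L  W  L  W  W  W  W  W  W  W  L  W  L  W  L  W  W  W  W  W  W
Position 34 is W, so the first player wins.

First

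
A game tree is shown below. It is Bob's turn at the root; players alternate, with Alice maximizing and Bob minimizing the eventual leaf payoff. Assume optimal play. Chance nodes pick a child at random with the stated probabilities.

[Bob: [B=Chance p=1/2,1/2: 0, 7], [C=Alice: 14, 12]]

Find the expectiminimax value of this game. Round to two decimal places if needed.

B (Chance): 1/2·0 + 1/2·7 = 3.5
C (Alice): max(14, 12) = 14
Root (Bob): min(3.5, 14) = 3.5

3.5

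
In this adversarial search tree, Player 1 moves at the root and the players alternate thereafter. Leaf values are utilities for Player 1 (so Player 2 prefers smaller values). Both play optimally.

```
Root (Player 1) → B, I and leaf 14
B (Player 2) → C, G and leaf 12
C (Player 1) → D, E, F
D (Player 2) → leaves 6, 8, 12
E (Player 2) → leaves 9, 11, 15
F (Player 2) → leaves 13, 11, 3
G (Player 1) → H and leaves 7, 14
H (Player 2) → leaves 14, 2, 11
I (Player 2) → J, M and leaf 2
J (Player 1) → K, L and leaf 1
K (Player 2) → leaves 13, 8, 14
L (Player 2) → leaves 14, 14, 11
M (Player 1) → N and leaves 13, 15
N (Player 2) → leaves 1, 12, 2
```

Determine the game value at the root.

D (Player 2): min(6, 8, 12) = 6
E (Player 2): min(9, 11, 15) = 9
F (Player 2): min(13, 11, 3) = 3
C (Player 1): max(6, 9, 3) = 9
H (Player 2): min(14, 2, 11) = 2
G (Player 1): max(2, 7, 14) = 14
B (Player 2): min(9, 14, 12) = 9
K (Player 2): min(13, 8, 14) = 8
L (Player 2): min(14, 14, 11) = 11
J (Player 1): max(8, 11, 1) = 11
N (Player 2): min(1, 12, 2) = 1
M (Player 1): max(1, 13, 15) = 15
I (Player 2): min(11, 15, 2) = 2
Root (Player 1): max(9, 2, 14) = 14

14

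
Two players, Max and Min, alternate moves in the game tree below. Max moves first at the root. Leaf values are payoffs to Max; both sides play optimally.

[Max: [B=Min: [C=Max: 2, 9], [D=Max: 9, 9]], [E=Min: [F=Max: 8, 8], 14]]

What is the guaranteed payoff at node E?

F: max(8, 8) = 8
E: min(8, 14) = 8

8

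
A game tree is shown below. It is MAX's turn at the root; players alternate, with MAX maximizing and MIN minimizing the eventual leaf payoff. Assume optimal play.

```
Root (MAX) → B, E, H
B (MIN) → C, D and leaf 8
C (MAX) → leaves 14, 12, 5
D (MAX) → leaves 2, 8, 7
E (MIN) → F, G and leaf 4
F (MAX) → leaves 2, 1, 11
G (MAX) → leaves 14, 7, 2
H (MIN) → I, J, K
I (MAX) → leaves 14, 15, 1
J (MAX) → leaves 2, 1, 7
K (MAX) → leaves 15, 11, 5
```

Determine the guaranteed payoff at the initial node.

C (MAX): max(14, 12, 5) = 14
D (MAX): max(2, 8, 7) = 8
B (MIN): min(14, 8, 8) = 8
F (MAX): max(2, 1, 11) = 11
G (MAX): max(14, 7, 2) = 14
E (MIN): min(11, 14, 4) = 4
I (MAX): max(14, 15, 1) = 15
J (MAX): max(2, 1, 7) = 7
K (MAX): max(15, 11, 5) = 15
H (MIN): min(15, 7, 15) = 7
Root (MAX): max(8, 4, 7) = 8

8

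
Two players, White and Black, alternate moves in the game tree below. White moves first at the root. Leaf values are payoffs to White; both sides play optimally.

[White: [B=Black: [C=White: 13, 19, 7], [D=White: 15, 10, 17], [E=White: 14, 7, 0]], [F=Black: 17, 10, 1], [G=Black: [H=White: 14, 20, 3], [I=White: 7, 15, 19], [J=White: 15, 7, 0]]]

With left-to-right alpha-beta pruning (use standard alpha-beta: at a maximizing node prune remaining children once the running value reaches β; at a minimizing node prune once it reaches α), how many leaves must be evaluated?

C [α=-∞,β=+∞]: v=19
D [α=-∞,β=19]: v=17
E [α=-∞,β=17]: v=14
B [α=-∞,β=+∞]: v=14
F [α=14,β=+∞]: v=10 after child 2 ≤ α → α-cutoff, skip 1
H [α=14,β=+∞]: v=20
I [α=14,β=20]: v=19
J [α=14,β=19]: v=15
G [α=14,β=+∞]: v=15
Root [α=-∞,β=+∞]: v=15
Leaves evaluated: 20 of 21.

20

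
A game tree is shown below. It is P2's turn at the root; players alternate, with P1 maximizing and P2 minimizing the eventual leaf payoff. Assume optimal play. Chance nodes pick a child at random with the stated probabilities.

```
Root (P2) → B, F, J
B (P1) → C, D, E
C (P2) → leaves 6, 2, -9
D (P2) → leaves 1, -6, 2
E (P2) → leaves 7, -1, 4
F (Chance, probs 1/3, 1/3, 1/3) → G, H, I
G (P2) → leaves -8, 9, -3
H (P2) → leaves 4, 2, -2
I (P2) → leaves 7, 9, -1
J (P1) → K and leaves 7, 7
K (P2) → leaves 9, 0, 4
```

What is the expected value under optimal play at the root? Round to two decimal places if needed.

-3.67

C (P2): min(6, 2, -9) = -9
D (P2): min(1, -6, 2) = -6
E (P2): min(7, -1, 4) = -1
B (P1): max(-9, -6, -1) = -1
G (P2): min(-8, 9, -3) = -8
H (P2): min(4, 2, -2) = -2
I (P2): min(7, 9, -1) = -1
F (Chance): 1/3·-8 + 1/3·-2 + 1/3·-1 = -3.67
K (P2): min(9, 0, 4) = 0
J (P1): max(0, 7, 7) = 7
Root (P2): min(-1, -3.67, 7) = -3.67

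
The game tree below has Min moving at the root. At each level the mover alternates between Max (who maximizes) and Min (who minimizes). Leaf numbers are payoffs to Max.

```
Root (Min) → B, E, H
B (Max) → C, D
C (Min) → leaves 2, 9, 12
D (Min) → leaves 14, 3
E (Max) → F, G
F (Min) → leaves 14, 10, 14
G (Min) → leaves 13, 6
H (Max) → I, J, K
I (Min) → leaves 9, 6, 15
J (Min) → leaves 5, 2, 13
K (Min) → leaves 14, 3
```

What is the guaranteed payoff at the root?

C (Min): min(2, 9, 12) = 2
D (Min): min(14, 3) = 3
B (Max): max(2, 3) = 3
F (Min): min(14, 10, 14) = 10
G (Min): min(13, 6) = 6
E (Max): max(10, 6) = 10
I (Min): min(9, 6, 15) = 6
J (Min): min(5, 2, 13) = 2
K (Min): min(14, 3) = 3
H (Max): max(6, 2, 3) = 6
Root (Min): min(3, 10, 6) = 3

3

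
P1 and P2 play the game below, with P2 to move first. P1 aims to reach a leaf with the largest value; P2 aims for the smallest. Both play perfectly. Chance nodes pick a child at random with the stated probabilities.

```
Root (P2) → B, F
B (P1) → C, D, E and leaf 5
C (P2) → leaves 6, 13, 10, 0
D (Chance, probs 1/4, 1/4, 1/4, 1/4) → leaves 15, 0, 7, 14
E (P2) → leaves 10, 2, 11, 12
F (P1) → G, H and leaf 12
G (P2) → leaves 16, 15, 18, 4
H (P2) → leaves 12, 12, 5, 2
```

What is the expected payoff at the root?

9

C (P2): min(6, 13, 10, 0) = 0
D (Chance): 1/4·15 + 1/4·0 + 1/4·7 + 1/4·14 = 9
E (P2): min(10, 2, 11, 12) = 2
B (P1): max(0, 9, 2, 5) = 9
G (P2): min(16, 15, 18, 4) = 4
H (P2): min(12, 12, 5, 2) = 2
F (P1): max(4, 2, 12) = 12
Root (P2): min(9, 12) = 9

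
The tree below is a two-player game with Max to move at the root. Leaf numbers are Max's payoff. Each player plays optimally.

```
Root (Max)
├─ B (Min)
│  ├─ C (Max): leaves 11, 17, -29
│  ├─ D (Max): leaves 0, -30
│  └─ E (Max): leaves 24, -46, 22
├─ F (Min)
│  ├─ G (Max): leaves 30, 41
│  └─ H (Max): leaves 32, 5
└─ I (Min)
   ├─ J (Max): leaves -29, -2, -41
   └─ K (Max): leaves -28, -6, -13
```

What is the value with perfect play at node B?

C: max(11, 17, -29) = 17
D: max(0, -30) = 0
E: max(24, -46, 22) = 24
B: min(17, 0, 24) = 0

0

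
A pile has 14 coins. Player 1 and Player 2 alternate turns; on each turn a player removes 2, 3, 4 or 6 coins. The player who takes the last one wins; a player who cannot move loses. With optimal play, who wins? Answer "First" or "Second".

First

W/L table (W = player to move can force a win):
i:   0  1  2  3  4  5  6  7  8  9 10 11 12 13 14
     L  L  W  W  W  W  W  W  L  L  W  W  W  W  W
Position 14 is W, so the first player wins.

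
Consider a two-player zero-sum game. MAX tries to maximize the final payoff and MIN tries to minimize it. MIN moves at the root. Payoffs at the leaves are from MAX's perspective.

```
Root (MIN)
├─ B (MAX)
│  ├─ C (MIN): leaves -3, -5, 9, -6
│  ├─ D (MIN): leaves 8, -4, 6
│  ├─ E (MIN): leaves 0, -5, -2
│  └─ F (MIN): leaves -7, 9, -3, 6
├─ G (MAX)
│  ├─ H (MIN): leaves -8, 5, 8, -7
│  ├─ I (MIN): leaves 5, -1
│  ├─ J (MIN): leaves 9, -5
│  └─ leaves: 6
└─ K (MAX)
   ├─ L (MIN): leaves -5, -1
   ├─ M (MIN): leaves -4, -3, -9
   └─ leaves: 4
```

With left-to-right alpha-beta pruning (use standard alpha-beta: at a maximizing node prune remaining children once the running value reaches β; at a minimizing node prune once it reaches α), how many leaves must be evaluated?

C [α=-∞,β=+∞]: v=-6
D [α=-6,β=+∞]: v=-4
E [α=-4,β=+∞]: v=-5 after child 2 ≤ α → α-cutoff, skip 1
F [α=-4,β=+∞]: v=-7 after child 1 ≤ α → α-cutoff, skip 3
B [α=-∞,β=+∞]: v=-4
H [α=-∞,β=-4]: v=-8
I [α=-8,β=-4]: v=-1
G [α=-∞,β=-4]: v=-1 after child 2 ≥ β → β-cutoff, skip 2
L [α=-∞,β=-4]: v=-5
M [α=-5,β=-4]: v=-9
K [α=-∞,β=-4]: v=4
Root [α=-∞,β=+∞]: v=-4
Leaves evaluated: 22 of 29.

22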